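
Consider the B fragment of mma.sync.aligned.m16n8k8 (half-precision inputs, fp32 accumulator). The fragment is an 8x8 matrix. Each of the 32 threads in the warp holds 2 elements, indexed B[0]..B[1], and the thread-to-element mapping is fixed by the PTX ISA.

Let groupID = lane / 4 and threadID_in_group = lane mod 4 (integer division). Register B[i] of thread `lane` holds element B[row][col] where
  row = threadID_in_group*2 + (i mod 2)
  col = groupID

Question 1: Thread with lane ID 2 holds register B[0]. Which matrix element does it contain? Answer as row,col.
4,0

lane 2: gr=0 (2/4), th=2 (2%4)
i=0: r=2*2+0=4, c=gr=0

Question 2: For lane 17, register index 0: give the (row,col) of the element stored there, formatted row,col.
2,4

17: gid=4,tid=1
[0] (1*2+0,4) = (2,4)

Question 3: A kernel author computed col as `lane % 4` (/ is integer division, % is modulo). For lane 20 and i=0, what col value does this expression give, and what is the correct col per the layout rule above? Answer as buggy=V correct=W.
`lane % 4`[20,0]⇒0
lane 20⇒20/4=5, 20 mod 4=0
i=0  r:2·0+0⇒0  c:5
col: 0 vs 5

buggy=0 correct=5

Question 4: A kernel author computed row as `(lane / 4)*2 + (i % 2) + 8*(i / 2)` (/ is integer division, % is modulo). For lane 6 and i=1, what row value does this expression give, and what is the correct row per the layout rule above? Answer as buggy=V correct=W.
buggy=3 correct=5

`(lane / 4)*2 + (i % 2) + 8*(i / 2)`[6,1]⇒3
L=6⇒gr=6>>2=1, th=6&3=2
[1]⇒row 2·2+1=5  col gr=1
row: 3 vs 5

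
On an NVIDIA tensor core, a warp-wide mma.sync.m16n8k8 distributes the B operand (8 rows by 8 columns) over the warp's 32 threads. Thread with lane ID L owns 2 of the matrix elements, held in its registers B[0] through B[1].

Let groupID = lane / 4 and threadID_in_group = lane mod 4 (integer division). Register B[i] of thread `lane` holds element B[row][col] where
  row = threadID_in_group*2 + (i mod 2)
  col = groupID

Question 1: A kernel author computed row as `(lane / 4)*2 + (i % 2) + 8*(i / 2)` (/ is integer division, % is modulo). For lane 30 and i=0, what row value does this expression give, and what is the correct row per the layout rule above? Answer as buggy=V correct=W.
`(lane / 4)*2 + (i % 2) + 8*(i / 2)`[30,0]->14
lane 30: g=7 (30/4), t=2 (30%4)
i=0: r=2*2+0=4, c=g=7
row: 14 vs 4

buggy=14 correct=4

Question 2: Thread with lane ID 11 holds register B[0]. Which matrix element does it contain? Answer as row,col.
6,2

L=11=>grp=11>>2=2, tig=11&3=3
[0]=>row 3·2+0=6  col grp=2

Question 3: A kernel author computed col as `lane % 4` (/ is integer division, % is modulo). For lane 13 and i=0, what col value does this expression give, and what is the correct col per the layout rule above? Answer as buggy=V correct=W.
buggy=1 correct=3

`lane % 4`[13,0]→1
lane 13→13/4=3, 13 mod 4=1
i=0  r:2·1+0→2  c:3
col: 1 vs 3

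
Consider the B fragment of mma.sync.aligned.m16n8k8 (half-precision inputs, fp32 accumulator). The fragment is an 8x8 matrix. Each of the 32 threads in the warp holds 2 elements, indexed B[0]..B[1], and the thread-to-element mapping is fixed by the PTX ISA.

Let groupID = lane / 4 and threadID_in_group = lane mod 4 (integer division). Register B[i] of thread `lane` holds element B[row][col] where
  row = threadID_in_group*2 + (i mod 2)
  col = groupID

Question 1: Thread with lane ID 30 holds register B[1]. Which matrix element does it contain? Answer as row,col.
lane 30: grp=7 (30/4), tig=2 (30%4)
i=1: r=2*2+1=5, c=grp=7

5,7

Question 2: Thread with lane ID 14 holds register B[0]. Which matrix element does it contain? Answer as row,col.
4,3

14: grp=3,tig=2
[0] (2*2+0,3) = (4,3)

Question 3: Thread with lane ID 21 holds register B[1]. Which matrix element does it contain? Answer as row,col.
L=21->gid=21>>2=5, tid=21&3=1
[1]->row 1·2+1=3  col gid=5

3,5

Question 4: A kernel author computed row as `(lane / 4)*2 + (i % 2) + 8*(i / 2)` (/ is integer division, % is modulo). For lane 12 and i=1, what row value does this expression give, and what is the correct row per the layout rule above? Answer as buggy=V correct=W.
`(lane / 4)*2 + (i % 2) + 8*(i / 2)`[12,1]->7
L=12->g=12>>2=3, t=12&3=0
[1]->row 0·2+1=1  col g=3
row: 7 vs 1

buggy=7 correct=1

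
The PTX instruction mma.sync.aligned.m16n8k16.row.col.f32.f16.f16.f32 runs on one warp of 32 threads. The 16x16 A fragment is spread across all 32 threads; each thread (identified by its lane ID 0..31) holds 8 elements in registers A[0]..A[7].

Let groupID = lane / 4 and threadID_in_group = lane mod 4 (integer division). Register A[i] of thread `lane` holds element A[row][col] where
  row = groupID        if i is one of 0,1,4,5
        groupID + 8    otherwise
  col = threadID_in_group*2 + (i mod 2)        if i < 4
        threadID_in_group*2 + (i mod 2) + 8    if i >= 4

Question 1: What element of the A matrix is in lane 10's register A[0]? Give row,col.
L=10→G=10>>2=2, T=10&3=2
[0]→row 2+0=2  col 2·2+0+0=4

2,4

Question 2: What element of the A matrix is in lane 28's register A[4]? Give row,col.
7,8

lane 28->28/4=7, 28 mod 4=0
i=4  r:7+0->7  c:2·0+0+8->8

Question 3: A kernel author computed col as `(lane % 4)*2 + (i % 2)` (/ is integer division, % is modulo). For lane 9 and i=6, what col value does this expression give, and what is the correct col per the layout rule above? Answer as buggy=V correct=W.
buggy=2 correct=10

`(lane % 4)*2 + (i % 2)`[9,6]→2
lane 9: G=2 (9/4), T=1 (9%4)
i=6: r=2+8=10, c=1*2+0+8=10
col: 2 vs 10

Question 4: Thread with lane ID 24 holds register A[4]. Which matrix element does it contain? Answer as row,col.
6,8

L=24=>grp=24>>2=6, tig=24&3=0
[4]=>row 6+0=6  col 0·2+0+8=8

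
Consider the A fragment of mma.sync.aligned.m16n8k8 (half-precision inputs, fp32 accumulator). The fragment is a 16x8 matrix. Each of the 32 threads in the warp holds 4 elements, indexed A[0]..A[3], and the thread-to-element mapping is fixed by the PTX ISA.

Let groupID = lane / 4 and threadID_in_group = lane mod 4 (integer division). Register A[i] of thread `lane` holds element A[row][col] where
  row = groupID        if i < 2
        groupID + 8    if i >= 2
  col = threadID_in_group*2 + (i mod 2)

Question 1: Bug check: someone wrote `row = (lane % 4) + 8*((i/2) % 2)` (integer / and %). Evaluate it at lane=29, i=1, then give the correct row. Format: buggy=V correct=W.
buggy=1 correct=7

`(lane % 4) + 8*((i/2) % 2)`[29,1]=>1
29: grp=7,tig=1
[1] (7+0,1*2+1) = (7,3)
row: 1 vs 7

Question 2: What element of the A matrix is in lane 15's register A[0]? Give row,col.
3,6

15: G=3,T=3
[0] (3+0,3*2+0) = (3,6)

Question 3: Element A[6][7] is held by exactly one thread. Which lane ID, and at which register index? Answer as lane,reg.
27,1

r=6→G=6,rhi=0  c=7→T=3,p=1
L=6*4+3=27  i=0*2+1=1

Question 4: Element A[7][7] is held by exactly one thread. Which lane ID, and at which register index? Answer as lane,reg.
r: 7->gid=7,r8=0  c: 7->tid=3,i&1=1
L=7*4+3=31  i=0*2+1=1

31,1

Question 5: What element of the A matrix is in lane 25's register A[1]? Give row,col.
6,3

25: grp=6,tig=1
[1] (6+0,1*2+1) = (6,3)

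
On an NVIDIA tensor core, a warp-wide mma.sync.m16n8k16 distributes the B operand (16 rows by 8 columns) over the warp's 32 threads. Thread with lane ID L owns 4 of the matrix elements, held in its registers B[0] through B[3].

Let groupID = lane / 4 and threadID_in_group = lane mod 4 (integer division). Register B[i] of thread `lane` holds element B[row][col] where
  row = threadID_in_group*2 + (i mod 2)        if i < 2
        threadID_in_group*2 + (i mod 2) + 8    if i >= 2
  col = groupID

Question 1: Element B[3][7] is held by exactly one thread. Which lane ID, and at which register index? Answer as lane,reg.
29,1

c:7=>grp=7  r:3=>rB=0,tig=1,lo=1
L=7*4+1=29  i=0*2+1=1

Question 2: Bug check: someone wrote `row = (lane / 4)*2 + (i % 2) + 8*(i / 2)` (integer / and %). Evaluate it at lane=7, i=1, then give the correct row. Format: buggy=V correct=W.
buggy=3 correct=7

`(lane / 4)*2 + (i % 2) + 8*(i / 2)`[7,1]⇒3
L=7⇒gr=7>>2=1, th=7&3=3
[1]⇒row 3·2+1+0=7  col gr=1
row: 3 vs 7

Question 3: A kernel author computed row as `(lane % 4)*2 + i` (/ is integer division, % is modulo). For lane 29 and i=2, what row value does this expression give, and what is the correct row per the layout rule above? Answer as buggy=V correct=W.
`(lane % 4)*2 + i`[29,2]=>4
29: grp=7,tig=1
[2] (1*2+0+8,7) = (10,7)
row: 4 vs 10

buggy=4 correct=10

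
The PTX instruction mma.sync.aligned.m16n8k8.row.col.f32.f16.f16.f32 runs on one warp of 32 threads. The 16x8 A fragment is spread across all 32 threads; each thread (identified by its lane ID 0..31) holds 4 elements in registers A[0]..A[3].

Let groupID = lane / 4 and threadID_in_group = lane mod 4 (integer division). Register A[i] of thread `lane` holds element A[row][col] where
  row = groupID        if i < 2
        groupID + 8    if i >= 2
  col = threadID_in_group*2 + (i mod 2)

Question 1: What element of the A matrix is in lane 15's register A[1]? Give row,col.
lane 15=>15/4=3, 15 mod 4=3
i=1  r:3+0=>3  c:2·3+1=>7

3,7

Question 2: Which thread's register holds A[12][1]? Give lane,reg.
16,3

r: 12->gid=4,r8=1  c: 1->tid=0,i&1=1
L=4*4+0=16  i=1*2+1=3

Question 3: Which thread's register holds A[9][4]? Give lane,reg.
6,2

r:9=>grp=1,rB=1  c:4=>tig=2,lo=0
L=1*4+2=6  i=1*2+0=2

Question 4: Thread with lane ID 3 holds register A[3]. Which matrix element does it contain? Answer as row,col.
lane 3->3/4=0, 3 mod 4=3
i=3  r:0+8->8  c:2·3+1->7

8,7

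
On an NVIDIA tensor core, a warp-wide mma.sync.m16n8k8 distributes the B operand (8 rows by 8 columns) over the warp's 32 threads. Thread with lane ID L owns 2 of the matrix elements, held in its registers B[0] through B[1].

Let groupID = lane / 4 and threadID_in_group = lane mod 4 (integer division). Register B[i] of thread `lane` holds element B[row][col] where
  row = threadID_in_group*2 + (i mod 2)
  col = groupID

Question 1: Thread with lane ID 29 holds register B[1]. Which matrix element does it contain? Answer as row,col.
3,7

lane 29→29/4=7, 29 mod 4=1
i=1  r:2·1+1→3  c:7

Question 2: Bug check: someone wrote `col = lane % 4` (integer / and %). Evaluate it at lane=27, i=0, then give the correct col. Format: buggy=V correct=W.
`lane % 4`[27,0]=>3
lane 27: grp=6 (27/4), tig=3 (27%4)
i=0: r=3*2+0=6, c=grp=6
col: 3 vs 6

buggy=3 correct=6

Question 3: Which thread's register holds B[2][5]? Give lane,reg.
c=5⇒gr=5  r=2⇒th=1,odd=0
L=5*4+1=21  i=0=0

21,0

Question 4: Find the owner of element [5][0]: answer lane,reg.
2,1

c=0->g=0  r=5->t=2,b0=1
L=0*4+2=2  i=1=1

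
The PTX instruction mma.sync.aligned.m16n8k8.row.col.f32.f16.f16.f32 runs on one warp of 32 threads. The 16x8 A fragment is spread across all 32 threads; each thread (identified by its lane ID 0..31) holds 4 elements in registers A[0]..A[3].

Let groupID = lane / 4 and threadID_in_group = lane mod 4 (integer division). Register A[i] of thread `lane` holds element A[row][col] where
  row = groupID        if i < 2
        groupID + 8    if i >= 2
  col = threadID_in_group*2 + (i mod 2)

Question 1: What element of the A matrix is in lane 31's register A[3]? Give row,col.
15,7

lane 31: G=7 (31/4), T=3 (31%4)
i=3: r=7+8=15, c=3*2+1=7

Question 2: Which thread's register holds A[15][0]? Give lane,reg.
r=15->g=7,rb=1  c=0->t=0,b0=0
L=7*4+0=28  i=1*2+0=2

28,2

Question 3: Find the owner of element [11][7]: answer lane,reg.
r=11→G=3,rhi=1  c=7→T=3,p=1
L=3*4+3=15  i=1*2+1=3

15,3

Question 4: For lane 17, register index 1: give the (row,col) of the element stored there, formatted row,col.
17: gid=4,tid=1
[1] (4+0,1*2+1) = (4,3)

4,3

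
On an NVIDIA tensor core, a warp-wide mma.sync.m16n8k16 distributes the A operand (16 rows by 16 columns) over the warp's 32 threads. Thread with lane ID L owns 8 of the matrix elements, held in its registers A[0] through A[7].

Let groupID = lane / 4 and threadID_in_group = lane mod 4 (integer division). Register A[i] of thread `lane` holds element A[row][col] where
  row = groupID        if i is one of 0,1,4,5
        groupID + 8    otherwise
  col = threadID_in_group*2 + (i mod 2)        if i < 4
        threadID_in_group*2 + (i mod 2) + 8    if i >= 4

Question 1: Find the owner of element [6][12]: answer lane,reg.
26,4

r: 6->gid=6,r8=0  c: 12->c8=1,tid=2,i&1=0
L=6*4+2=26  i=1*4+0*2+0=4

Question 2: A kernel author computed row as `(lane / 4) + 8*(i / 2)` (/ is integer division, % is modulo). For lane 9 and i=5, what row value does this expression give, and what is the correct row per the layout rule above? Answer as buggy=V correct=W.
buggy=18 correct=2

`(lane / 4) + 8*(i / 2)`[9,5]=>18
lane 9=>9/4=2, 9 mod 4=1
i=5  r:2+0=>2  c:2·1+1+8=>11
row: 18 vs 2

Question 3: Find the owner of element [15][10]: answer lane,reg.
r:15=>grp=7,rB=1  c:10=>cB=1,tig=1,lo=0
L=7*4+1=29  i=1*4+1*2+0=6

29,6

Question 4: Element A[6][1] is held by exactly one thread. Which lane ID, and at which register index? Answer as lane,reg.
r=6->g=6,rb=0  c=1->cb=0,t=0,b0=1
L=6*4+0=24  i=0*4+0*2+1=1

24,1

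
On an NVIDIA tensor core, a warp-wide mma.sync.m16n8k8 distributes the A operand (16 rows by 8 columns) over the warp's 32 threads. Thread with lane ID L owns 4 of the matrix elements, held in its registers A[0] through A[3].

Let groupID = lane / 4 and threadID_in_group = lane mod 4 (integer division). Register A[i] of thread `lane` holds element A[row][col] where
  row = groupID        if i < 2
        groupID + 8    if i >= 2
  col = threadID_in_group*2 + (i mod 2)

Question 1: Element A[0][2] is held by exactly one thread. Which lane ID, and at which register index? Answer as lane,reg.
1,0

r: 0->gid=0,r8=0  c: 2->tid=1,i&1=0
L=0*4+1=1  i=0*2+0=0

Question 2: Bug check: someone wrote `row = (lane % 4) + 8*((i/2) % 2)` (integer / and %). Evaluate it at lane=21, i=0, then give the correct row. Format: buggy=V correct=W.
buggy=1 correct=5

`(lane % 4) + 8*((i/2) % 2)`[21,0]->1
21: gid=5,tid=1
[0] (5+0,1*2+0) = (5,2)
row: 1 vs 5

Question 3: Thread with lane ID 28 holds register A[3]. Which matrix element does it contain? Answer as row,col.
15,1

L=28⇒gr=28>>2=7, th=28&3=0
[3]⇒row 7+8=15  col 0·2+1=1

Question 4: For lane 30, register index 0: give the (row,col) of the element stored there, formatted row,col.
7,4

L=30→G=30>>2=7, T=30&3=2
[0]→row 7+0=7  col 2·2+0=4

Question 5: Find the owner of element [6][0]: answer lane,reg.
r=6→G=6,rhi=0  c=0→T=0,p=0
L=6*4+0=24  i=0*2+0=0

24,0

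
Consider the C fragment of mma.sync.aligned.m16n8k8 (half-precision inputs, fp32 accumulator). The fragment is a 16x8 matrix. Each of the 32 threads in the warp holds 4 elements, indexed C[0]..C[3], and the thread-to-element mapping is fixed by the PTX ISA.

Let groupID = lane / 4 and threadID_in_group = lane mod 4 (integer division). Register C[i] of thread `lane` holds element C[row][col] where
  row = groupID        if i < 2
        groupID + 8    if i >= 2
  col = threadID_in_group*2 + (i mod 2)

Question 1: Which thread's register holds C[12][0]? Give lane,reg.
16,2

r=12⇒gr=4,Rb=1  c=0⇒th=0,odd=0
L=4*4+0=16  i=1*2+0=2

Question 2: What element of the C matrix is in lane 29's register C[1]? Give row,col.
7,3

29: grp=7,tig=1
[1] (7+0,1*2+1) = (7,3)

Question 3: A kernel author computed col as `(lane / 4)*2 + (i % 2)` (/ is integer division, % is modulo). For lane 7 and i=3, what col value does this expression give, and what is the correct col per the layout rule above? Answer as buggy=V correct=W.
buggy=3 correct=7

`(lane / 4)*2 + (i % 2)`[7,3]->3
lane 7: g=1 (7/4), t=3 (7%4)
i=3: r=1+8=9, c=3*2+1=7
col: 3 vs 7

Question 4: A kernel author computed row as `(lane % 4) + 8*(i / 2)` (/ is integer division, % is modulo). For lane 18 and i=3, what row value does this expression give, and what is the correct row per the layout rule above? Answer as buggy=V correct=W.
`(lane % 4) + 8*(i / 2)`[18,3]->10
lane 18->18/4=4, 18 mod 4=2
i=3  r:4+8->12  c:2·2+1->5
row: 10 vs 12

buggy=10 correct=12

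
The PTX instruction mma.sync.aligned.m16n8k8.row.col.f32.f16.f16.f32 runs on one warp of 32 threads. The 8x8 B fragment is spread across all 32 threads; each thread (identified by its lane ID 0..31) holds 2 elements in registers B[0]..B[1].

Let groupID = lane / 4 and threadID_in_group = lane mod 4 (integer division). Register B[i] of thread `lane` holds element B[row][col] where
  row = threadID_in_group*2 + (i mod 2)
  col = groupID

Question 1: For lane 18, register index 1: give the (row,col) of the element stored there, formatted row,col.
5,4

lane 18: gid=4 (18/4), tid=2 (18%4)
i=1: r=2*2+1=5, c=gid=4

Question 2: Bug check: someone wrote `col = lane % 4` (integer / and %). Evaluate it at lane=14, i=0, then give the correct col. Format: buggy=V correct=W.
`lane % 4`[14,0]->2
L=14->g=14>>2=3, t=14&3=2
[0]->row 2·2+0=4  col g=3
col: 2 vs 3

buggy=2 correct=3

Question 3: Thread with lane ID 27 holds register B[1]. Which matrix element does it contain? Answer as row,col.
27: gr=6,th=3
[1] (3*2+1,6) = (7,6)

7,6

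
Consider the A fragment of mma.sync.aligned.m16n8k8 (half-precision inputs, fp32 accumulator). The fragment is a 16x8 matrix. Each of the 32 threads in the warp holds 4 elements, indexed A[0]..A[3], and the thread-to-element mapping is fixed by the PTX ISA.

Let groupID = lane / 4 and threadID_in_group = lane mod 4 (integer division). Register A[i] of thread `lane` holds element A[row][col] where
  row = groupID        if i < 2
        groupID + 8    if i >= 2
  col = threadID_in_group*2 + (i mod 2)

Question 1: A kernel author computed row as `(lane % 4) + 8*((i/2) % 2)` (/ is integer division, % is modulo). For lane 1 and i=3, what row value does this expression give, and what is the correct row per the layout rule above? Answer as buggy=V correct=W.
buggy=9 correct=8

`(lane % 4) + 8*((i/2) % 2)`[1,3]⇒9
1: gr=0,th=1
[3] (0+8,1*2+1) = (8,3)
row: 9 vs 8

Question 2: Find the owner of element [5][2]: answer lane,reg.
r=5->g=5,rb=0  c=2->t=1,b0=0
L=5*4+1=21  i=0*2+0=0

21,0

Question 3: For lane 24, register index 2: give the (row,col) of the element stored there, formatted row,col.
14,0

lane 24=>24/4=6, 24 mod 4=0
i=2  r:6+8=>14  c:2·0+0=>0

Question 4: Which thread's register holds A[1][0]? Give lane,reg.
4,0

r=1→G=1,rhi=0  c=0→T=0,p=0
L=1*4+0=4  i=0*2+0=0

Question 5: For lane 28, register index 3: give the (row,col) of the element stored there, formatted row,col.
L=28=>grp=28>>2=7, tig=28&3=0
[3]=>row 7+8=15  col 0·2+1=1

15,1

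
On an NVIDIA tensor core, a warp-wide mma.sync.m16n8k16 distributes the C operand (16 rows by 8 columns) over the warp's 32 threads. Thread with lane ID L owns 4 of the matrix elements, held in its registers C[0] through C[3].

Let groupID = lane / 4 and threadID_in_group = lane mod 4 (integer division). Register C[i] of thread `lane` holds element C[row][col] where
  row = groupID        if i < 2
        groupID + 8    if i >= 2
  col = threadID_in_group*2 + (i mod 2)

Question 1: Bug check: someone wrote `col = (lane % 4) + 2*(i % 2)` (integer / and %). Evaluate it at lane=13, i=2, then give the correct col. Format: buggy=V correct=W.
`(lane % 4) + 2*(i % 2)`[13,2]->1
lane 13: g=3 (13/4), t=1 (13%4)
i=2: r=3+8=11, c=1*2+0=2
col: 1 vs 2

buggy=1 correct=2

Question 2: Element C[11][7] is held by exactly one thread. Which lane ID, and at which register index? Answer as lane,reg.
r=11⇒gr=3,Rb=1  c=7⇒th=3,odd=1
L=3*4+3=15  i=1*2+1=3

15,3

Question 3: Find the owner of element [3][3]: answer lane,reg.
r: 3->gid=3,r8=0  c: 3->tid=1,i&1=1
L=3*4+1=13  i=0*2+1=1

13,1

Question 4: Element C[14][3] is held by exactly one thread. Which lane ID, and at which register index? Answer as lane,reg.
r=14⇒gr=6,Rb=1  c=3⇒th=1,odd=1
L=6*4+1=25  i=1*2+1=3

25,3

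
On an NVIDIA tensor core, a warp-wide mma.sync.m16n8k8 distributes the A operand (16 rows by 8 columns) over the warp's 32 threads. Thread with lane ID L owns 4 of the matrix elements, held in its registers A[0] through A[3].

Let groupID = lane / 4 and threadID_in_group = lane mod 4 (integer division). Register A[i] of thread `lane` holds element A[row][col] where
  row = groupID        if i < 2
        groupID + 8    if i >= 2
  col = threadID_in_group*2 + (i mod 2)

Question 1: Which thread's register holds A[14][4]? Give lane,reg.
26,2

r=14->g=6,rb=1  c=4->t=2,b0=0
L=6*4+2=26  i=1*2+0=2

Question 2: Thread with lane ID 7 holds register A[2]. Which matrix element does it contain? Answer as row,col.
7: g=1,t=3
[2] (1+8,3*2+0) = (9,6)

9,6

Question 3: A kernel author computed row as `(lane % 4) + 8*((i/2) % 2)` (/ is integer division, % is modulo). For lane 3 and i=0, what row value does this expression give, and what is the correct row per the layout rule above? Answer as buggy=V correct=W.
buggy=3 correct=0

`(lane % 4) + 8*((i/2) % 2)`[3,0]⇒3
L=3⇒gr=3>>2=0, th=3&3=3
[0]⇒row 0+0=0  col 3·2+0=6
row: 3 vs 0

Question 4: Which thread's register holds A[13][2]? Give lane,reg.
21,2

r=13→G=5,rhi=1  c=2→T=1,p=0
L=5*4+1=21  i=1*2+0=2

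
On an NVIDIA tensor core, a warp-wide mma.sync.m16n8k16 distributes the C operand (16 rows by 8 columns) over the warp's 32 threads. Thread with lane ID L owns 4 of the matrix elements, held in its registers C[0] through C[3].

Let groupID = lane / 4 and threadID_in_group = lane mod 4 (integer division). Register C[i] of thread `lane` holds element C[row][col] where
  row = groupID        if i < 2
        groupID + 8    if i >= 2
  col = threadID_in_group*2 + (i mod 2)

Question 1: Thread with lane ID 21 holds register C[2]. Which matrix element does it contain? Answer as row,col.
lane 21→21/4=5, 21 mod 4=1
i=2  r:5+8→13  c:2·1+0→2

13,2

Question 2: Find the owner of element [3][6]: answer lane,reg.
r=3⇒gr=3,Rb=0  c=6⇒th=3,odd=0
L=3*4+3=15  i=0*2+0=0

15,0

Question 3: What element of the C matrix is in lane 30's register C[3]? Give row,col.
lane 30=>30/4=7, 30 mod 4=2
i=3  r:7+8=>15  c:2·2+1=>5

15,5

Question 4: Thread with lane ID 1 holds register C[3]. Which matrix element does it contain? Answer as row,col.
8,3

L=1->g=1>>2=0, t=1&3=1
[3]->row 0+8=8  col 1·2+1=3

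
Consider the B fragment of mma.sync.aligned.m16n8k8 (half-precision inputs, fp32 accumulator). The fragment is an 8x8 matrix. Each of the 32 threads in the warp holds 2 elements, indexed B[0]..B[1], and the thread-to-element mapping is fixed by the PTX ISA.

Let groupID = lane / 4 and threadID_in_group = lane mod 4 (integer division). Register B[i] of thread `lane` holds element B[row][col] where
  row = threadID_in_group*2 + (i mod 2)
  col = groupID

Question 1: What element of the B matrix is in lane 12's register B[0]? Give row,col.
12: gr=3,th=0
[0] (0*2+0,3) = (0,3)

0,3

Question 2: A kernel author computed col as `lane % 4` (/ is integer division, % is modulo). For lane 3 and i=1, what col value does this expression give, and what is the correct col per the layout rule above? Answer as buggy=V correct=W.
buggy=3 correct=0

`lane % 4`[3,1]⇒3
L=3⇒gr=3>>2=0, th=3&3=3
[1]⇒row 3·2+1=7  col gr=0
col: 3 vs 0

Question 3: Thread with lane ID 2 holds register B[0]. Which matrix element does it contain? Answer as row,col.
4,0

L=2=>grp=2>>2=0, tig=2&3=2
[0]=>row 2·2+0=4  col grp=0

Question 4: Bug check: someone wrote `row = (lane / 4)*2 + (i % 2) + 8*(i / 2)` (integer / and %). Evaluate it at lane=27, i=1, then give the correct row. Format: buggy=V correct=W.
`(lane / 4)*2 + (i % 2) + 8*(i / 2)`[27,1]⇒13
lane 27⇒27/4=6, 27 mod 4=3
i=1  r:2·3+1⇒7  c:6
row: 13 vs 7

buggy=13 correct=7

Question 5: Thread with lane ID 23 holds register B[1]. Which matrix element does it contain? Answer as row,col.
7,5

23: gid=5,tid=3
[1] (3*2+1,5) = (7,5)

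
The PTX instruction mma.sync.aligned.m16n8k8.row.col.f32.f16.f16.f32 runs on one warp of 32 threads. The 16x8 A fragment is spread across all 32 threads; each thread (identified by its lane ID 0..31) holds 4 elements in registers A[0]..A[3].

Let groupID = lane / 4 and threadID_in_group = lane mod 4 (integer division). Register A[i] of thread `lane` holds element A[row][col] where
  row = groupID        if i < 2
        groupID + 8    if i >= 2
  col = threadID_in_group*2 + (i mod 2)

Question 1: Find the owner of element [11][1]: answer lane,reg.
r=11→G=3,rhi=1  c=1→T=0,p=1
L=3*4+0=12  i=1*2+1=3

12,3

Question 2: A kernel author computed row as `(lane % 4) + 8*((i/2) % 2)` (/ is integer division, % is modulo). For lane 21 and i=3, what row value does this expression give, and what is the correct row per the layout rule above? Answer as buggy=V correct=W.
buggy=9 correct=13

`(lane % 4) + 8*((i/2) % 2)`[21,3]->9
21: g=5,t=1
[3] (5+8,1*2+1) = (13,3)
row: 9 vs 13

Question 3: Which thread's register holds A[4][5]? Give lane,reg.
18,1

r=4→G=4,rhi=0  c=5→T=2,p=1
L=4*4+2=18  i=0*2+1=1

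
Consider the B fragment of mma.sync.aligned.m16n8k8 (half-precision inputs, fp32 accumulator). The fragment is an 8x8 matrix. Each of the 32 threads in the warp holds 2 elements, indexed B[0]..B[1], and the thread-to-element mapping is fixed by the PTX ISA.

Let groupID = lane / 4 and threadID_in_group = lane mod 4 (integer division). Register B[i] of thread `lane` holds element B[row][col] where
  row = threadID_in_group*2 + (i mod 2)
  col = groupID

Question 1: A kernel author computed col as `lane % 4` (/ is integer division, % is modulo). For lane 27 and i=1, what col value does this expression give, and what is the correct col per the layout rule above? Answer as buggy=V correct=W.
`lane % 4`[27,1]=>3
lane 27: grp=6 (27/4), tig=3 (27%4)
i=1: r=3*2+1=7, c=grp=6
col: 3 vs 6

buggy=3 correct=6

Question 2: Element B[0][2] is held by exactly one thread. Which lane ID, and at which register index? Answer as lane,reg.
8,0

c=2→G=2  r=0→T=0,p=0
L=2*4+0=8  i=0=0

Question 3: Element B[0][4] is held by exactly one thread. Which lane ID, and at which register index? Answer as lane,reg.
c: 4->gid=4  r: 0->tid=0,i&1=0
L=4*4+0=16  i=0=0

16,0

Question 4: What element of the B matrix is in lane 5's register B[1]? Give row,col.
3,1

L=5->g=5>>2=1, t=5&3=1
[1]->row 1·2+1=3  col g=1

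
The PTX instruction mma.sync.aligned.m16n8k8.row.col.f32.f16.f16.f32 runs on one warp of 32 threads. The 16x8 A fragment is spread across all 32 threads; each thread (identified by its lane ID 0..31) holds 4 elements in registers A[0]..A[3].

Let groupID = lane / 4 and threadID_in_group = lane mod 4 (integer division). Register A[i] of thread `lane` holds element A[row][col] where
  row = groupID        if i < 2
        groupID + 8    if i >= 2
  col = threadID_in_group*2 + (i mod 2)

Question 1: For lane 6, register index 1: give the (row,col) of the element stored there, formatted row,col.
lane 6⇒6/4=1, 6 mod 4=2
i=1  r:1+0⇒1  c:2·2+1⇒5

1,5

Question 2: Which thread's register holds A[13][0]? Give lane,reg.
20,2

r=13->g=5,rb=1  c=0->t=0,b0=0
L=5*4+0=20  i=1*2+0=2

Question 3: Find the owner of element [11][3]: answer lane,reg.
r=11→G=3,rhi=1  c=3→T=1,p=1
L=3*4+1=13  i=1*2+1=3

13,3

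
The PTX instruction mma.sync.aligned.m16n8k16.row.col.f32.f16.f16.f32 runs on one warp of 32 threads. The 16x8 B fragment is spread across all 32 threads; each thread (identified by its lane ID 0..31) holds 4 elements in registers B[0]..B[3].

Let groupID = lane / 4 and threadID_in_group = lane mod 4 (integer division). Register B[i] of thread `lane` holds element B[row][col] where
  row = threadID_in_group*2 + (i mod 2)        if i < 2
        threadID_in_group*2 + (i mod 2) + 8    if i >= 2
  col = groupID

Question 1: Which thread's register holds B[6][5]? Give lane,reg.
c: 5->gid=5  r: 6->r8=0,tid=3,i&1=0
L=5*4+3=23  i=0*2+0=0

23,0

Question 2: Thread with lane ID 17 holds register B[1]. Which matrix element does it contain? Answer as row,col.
17: gid=4,tid=1
[1] (1*2+1+0,4) = (3,4)

3,4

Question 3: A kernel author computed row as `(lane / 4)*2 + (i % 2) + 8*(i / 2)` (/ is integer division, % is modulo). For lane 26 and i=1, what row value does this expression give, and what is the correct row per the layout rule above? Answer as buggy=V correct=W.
buggy=13 correct=5

`(lane / 4)*2 + (i % 2) + 8*(i / 2)`[26,1]⇒13
lane 26⇒26/4=6, 26 mod 4=2
i=1  r:2·2+1+0⇒5  c:6
row: 13 vs 5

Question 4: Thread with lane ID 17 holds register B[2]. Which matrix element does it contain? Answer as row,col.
17: grp=4,tig=1
[2] (1*2+0+8,4) = (10,4)

10,4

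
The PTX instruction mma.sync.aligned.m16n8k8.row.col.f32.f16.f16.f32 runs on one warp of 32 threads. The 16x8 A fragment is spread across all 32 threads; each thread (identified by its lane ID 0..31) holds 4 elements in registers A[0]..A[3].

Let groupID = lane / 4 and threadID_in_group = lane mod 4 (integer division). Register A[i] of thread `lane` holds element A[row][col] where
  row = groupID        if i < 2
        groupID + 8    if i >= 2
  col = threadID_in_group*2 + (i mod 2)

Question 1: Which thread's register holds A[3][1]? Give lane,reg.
r=3→G=3,rhi=0  c=1→T=0,p=1
L=3*4+0=12  i=0*2+1=1

12,1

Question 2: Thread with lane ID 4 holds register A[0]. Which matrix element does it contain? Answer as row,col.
1,0

lane 4->4/4=1, 4 mod 4=0
i=0  r:1+0->1  c:2·0+0->0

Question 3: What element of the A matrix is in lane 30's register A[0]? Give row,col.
lane 30→30/4=7, 30 mod 4=2
i=0  r:7+0→7  c:2·2+0→4

7,4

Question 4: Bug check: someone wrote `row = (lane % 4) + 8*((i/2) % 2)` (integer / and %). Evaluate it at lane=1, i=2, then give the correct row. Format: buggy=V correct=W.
buggy=9 correct=8

`(lane % 4) + 8*((i/2) % 2)`[1,2]→9
lane 1: G=0 (1/4), T=1 (1%4)
i=2: r=0+8=8, c=1*2+0=2
row: 9 vs 8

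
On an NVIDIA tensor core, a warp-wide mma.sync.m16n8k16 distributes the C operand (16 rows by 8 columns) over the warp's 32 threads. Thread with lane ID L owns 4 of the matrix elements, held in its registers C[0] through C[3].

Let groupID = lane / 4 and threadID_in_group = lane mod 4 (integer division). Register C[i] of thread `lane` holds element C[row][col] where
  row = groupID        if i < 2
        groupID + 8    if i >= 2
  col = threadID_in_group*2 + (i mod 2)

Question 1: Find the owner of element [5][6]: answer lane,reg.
23,0

r=5→G=5,rhi=0  c=6→T=3,p=0
L=5*4+3=23  i=0*2+0=0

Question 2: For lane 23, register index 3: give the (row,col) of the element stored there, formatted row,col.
lane 23: grp=5 (23/4), tig=3 (23%4)
i=3: r=5+8=13, c=3*2+1=7

13,7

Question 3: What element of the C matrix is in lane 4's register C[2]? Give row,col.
4: g=1,t=0
[2] (1+8,0*2+0) = (9,0)

9,0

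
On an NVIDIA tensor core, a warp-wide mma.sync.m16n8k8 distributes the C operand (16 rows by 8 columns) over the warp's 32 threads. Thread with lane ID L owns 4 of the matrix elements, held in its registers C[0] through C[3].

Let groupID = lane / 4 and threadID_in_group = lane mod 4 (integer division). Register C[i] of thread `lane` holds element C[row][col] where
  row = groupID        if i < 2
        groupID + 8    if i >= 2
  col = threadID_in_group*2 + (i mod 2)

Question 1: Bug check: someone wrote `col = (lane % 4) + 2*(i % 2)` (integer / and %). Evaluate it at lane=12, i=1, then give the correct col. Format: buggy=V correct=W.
buggy=2 correct=1

`(lane % 4) + 2*(i % 2)`[12,1]->2
lane 12: g=3 (12/4), t=0 (12%4)
i=1: r=3+0=3, c=0*2+1=1
col: 2 vs 1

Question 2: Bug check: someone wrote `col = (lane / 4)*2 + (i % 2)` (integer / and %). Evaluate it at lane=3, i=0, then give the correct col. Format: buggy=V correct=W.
buggy=0 correct=6

`(lane / 4)*2 + (i % 2)`[3,0]⇒0
L=3⇒gr=3>>2=0, th=3&3=3
[0]⇒row 0+0=0  col 3·2+0=6
col: 0 vs 6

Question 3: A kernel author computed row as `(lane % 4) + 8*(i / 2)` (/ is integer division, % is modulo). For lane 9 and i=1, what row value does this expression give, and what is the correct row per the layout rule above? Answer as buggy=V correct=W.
`(lane % 4) + 8*(i / 2)`[9,1]=>1
lane 9: grp=2 (9/4), tig=1 (9%4)
i=1: r=2+0=2, c=1*2+1=3
row: 1 vs 2

buggy=1 correct=2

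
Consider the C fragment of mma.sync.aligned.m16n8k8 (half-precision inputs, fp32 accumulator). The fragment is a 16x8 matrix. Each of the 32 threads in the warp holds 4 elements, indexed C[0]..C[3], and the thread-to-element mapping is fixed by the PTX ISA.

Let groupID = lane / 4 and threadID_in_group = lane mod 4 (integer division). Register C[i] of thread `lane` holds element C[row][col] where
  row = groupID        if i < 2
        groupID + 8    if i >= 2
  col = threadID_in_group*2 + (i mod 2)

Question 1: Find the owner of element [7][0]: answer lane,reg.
28,0

r:7=>grp=7,rB=0  c:0=>tig=0,lo=0
L=7*4+0=28  i=0*2+0=0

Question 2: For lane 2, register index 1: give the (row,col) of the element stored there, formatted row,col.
lane 2: gr=0 (2/4), th=2 (2%4)
i=1: r=0+0=0, c=2*2+1=5

0,5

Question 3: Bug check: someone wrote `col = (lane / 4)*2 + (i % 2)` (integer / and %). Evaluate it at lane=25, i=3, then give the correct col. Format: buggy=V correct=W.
`(lane / 4)*2 + (i % 2)`[25,3]→13
lane 25→25/4=6, 25 mod 4=1
i=3  r:6+8→14  c:2·1+1→3
col: 13 vs 3

buggy=13 correct=3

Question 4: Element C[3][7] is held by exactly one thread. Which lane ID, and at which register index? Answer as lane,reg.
r=3⇒gr=3,Rb=0  c=7⇒th=3,odd=1
L=3*4+3=15  i=0*2+1=1

15,1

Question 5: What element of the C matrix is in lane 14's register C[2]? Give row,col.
11,4

14: grp=3,tig=2
[2] (3+8,2*2+0) = (11,4)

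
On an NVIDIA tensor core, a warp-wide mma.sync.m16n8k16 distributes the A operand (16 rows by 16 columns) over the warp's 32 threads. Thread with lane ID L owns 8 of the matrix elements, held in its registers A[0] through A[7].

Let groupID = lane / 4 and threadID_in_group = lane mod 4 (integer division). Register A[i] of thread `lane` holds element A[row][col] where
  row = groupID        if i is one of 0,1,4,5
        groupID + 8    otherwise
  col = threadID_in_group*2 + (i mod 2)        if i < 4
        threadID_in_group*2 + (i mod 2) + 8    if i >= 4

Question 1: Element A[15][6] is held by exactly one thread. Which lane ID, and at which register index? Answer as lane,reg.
31,2

r: 15->gid=7,r8=1  c: 6->c8=0,tid=3,i&1=0
L=7*4+3=31  i=0*4+1*2+0=2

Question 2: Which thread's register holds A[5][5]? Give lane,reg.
22,1

r: 5->gid=5,r8=0  c: 5->c8=0,tid=2,i&1=1
L=5*4+2=22  i=0*4+0*2+1=1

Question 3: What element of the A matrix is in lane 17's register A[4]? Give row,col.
4,10

lane 17: gr=4 (17/4), th=1 (17%4)
i=4: r=4+0=4, c=1*2+0+8=10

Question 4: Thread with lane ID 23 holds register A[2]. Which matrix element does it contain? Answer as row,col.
lane 23: gr=5 (23/4), th=3 (23%4)
i=2: r=5+8=13, c=3*2+0+0=6

13,6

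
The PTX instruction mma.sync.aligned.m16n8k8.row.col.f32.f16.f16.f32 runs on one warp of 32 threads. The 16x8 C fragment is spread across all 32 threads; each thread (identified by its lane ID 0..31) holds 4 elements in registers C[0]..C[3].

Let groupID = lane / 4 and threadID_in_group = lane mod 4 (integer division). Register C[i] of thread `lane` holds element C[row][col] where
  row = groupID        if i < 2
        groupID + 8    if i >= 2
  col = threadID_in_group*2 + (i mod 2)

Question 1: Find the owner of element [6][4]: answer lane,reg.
26,0

r=6→G=6,rhi=0  c=4→T=2,p=0
L=6*4+2=26  i=0*2+0=0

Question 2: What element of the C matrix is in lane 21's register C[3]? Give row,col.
lane 21->21/4=5, 21 mod 4=1
i=3  r:5+8->13  c:2·1+1->3

13,3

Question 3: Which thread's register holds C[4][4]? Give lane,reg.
18,0

r:4=>grp=4,rB=0  c:4=>tig=2,lo=0
L=4*4+2=18  i=0*2+0=0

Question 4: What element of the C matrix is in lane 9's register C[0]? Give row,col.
2,2

lane 9: gid=2 (9/4), tid=1 (9%4)
i=0: r=2+0=2, c=1*2+0=2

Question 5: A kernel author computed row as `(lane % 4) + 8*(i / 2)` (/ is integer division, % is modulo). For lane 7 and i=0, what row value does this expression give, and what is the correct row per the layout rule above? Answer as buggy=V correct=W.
buggy=3 correct=1

`(lane % 4) + 8*(i / 2)`[7,0]=>3
lane 7: grp=1 (7/4), tig=3 (7%4)
i=0: r=1+0=1, c=3*2+0=6
row: 3 vs 1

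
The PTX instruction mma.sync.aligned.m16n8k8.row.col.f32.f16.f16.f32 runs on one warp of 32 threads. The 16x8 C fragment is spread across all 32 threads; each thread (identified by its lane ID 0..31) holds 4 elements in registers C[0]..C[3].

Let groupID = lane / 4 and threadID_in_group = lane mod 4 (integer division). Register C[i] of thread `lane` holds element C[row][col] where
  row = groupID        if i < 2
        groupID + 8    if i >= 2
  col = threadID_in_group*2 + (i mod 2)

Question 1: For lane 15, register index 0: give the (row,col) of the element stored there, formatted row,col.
lane 15: g=3 (15/4), t=3 (15%4)
i=0: r=3+0=3, c=3*2+0=6

3,6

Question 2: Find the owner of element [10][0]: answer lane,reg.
8,2

r:10=>grp=2,rB=1  c:0=>tig=0,lo=0
L=2*4+0=8  i=1*2+0=2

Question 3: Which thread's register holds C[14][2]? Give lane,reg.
25,2

r=14→G=6,rhi=1  c=2→T=1,p=0
L=6*4+1=25  i=1*2+0=2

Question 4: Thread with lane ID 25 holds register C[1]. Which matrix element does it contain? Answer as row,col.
6,3

lane 25->25/4=6, 25 mod 4=1
i=1  r:6+0->6  c:2·1+1->3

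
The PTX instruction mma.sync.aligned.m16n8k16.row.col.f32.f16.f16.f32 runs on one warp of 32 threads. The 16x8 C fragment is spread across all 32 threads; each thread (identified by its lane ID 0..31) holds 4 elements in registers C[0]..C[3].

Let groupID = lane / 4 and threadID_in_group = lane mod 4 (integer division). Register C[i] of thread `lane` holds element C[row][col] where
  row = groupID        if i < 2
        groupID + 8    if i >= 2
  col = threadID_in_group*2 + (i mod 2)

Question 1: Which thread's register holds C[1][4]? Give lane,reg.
r=1->g=1,rb=0  c=4->t=2,b0=0
L=1*4+2=6  i=0*2+0=0

6,0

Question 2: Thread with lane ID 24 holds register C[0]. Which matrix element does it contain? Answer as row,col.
lane 24→24/4=6, 24 mod 4=0
i=0  r:6+0→6  c:2·0+0→0

6,0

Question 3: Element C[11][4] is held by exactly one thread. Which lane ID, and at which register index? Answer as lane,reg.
14,2

r=11→G=3,rhi=1  c=4→T=2,p=0
L=3*4+2=14  i=1*2+0=2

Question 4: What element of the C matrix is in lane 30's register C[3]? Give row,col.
lane 30: gr=7 (30/4), th=2 (30%4)
i=3: r=7+8=15, c=2*2+1=5

15,5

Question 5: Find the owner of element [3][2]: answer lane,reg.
r:3=>grp=3,rB=0  c:2=>tig=1,lo=0
L=3*4+1=13  i=0*2+0=0

13,0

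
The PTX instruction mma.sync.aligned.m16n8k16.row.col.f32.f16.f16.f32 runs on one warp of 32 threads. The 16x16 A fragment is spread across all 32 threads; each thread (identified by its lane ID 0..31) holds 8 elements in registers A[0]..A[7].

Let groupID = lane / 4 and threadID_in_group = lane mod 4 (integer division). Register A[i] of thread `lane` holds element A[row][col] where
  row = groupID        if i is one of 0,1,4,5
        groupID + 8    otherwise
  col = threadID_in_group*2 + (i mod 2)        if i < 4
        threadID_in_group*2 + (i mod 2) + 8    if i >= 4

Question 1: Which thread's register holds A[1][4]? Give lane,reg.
r:1=>grp=1,rB=0  c:4=>cB=0,tig=2,lo=0
L=1*4+2=6  i=0*4+0*2+0=0

6,0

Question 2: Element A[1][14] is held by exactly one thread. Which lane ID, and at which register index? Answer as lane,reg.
7,4

r=1⇒gr=1,Rb=0  c=14⇒Cb=1,th=3,odd=0
L=1*4+3=7  i=1*4+0*2+0=4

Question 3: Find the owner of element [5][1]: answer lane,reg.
20,1

r:5=>grp=5,rB=0  c:1=>cB=0,tig=0,lo=1
L=5*4+0=20  i=0*4+0*2+1=1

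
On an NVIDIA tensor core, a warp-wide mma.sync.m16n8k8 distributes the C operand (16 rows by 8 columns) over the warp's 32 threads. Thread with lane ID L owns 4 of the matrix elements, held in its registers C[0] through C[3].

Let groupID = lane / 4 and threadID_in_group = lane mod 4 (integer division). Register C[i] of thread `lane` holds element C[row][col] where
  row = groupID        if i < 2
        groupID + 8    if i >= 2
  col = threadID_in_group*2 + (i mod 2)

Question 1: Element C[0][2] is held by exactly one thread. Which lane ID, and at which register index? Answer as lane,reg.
1,0

r: 0->gid=0,r8=0  c: 2->tid=1,i&1=0
L=0*4+1=1  i=0*2+0=0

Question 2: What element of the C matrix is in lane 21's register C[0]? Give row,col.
5,2

lane 21⇒21/4=5, 21 mod 4=1
i=0  r:5+0⇒5  c:2·1+0⇒2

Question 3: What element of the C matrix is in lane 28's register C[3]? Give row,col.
L=28->g=28>>2=7, t=28&3=0
[3]->row 7+8=15  col 0·2+1=1

15,1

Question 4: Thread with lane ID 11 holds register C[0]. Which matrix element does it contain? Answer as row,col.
2,6

L=11→G=11>>2=2, T=11&3=3
[0]→row 2+0=2  col 3·2+0=6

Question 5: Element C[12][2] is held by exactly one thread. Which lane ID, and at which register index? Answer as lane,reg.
r=12⇒gr=4,Rb=1  c=2⇒th=1,odd=0
L=4*4+1=17  i=1*2+0=2

17,2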